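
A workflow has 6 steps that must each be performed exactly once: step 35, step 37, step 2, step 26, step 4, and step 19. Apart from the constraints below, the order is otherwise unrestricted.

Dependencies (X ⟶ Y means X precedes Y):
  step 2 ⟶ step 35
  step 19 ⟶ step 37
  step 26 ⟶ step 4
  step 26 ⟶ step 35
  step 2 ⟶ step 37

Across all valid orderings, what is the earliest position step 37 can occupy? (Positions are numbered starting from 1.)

3

Every step that must precede step 37 has to come before it. Tracing all chains that end at step 37, those steps are: step 2, step 19 — 2 in total.
With 2 mandatory predecessors, the earliest step 37 can sit is position 2+1 = 3, and placing just those 2 first achieves it.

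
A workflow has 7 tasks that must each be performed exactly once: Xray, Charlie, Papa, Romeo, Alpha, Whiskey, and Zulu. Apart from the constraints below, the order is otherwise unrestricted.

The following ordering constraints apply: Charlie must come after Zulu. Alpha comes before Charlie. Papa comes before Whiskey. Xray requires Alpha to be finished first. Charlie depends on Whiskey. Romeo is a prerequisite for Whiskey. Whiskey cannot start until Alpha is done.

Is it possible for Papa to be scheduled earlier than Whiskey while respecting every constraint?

Yes

Every valid ordering already has Papa before Whiskey (the constraints require it), so in particular at least one does.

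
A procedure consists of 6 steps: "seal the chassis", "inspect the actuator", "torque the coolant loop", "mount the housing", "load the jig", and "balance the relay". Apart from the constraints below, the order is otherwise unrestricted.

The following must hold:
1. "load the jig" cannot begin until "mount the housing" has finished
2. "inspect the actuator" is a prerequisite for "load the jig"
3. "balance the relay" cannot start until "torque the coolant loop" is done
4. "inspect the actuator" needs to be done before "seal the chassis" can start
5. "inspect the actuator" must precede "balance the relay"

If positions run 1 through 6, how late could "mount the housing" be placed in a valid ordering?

The only step forced after "mount the housing" (directly or by a chain) is "load the jig".
With 1 mandatory successor out of 6 steps total, the latest slot for "mount the housing" is 6−1 = 5, and it's reachable by doing all non-successors before "mount the housing".

5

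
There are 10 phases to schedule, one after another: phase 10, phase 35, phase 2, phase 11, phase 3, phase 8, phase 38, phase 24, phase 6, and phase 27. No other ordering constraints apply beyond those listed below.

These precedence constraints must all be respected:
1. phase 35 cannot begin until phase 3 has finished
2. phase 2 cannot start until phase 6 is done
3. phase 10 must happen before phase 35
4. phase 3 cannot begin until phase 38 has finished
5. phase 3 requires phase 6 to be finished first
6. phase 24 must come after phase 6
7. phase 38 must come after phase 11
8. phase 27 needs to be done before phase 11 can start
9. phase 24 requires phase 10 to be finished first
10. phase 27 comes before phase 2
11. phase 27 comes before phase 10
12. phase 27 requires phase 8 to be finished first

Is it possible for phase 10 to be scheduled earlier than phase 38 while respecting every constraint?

Yes

The constraints leave phase 10 and phase 38 unordered relative to each other; nothing requires phase 38 earlier.
That means at least one valid schedule has phase 10 before phase 38.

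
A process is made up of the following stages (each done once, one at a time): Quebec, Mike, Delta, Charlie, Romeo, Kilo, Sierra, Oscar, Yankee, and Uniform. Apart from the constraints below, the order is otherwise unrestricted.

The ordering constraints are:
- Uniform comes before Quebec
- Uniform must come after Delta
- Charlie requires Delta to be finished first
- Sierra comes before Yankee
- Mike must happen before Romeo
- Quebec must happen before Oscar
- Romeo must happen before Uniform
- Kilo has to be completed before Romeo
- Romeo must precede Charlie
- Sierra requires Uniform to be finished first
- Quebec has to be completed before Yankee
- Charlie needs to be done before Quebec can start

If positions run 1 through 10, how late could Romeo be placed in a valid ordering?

The stages that are forced after Romeo, directly or by a chain of constraints, are Quebec, Charlie, Sierra, Oscar, Yankee, Uniform. That's 6 stages.
So at least 6 stages follow Romeo, putting Romeo no later than position 4. That position is achievable by scheduling everything else first.

4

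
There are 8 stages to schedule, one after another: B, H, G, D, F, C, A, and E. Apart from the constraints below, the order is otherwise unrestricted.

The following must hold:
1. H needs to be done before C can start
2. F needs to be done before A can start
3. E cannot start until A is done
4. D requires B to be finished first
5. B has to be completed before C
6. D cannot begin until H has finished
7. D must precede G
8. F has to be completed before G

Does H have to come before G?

There is a constraint chain H → D → G.
Hence H necessarily comes before G.

Yes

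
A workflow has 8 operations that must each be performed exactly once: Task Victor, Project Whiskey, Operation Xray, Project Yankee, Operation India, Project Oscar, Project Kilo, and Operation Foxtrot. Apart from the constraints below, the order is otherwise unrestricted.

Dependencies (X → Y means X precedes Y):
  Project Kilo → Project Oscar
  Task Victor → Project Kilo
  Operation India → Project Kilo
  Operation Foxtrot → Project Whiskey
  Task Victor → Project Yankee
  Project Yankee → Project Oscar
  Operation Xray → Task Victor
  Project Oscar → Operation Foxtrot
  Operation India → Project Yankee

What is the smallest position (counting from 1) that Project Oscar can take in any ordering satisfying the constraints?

Every operation that must precede Project Oscar has to come before it. Tracing all chains that end at Project Oscar, those operations are: Task Victor, Operation Xray, Project Yankee, Operation India, Project Kilo — 5 in total.
With 5 mandatory predecessors, the earliest Project Oscar can sit is position 5+1 = 6, and placing just those 5 first achieves it.

6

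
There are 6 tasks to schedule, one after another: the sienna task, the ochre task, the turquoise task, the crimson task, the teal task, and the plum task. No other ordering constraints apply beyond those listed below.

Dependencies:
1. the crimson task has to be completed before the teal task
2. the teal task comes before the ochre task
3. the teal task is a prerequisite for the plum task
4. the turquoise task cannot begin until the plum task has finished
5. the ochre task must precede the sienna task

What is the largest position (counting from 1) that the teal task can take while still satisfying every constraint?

The tasks that are forced after the teal task, directly or by a chain of constraints, are the sienna task, the ochre task, the turquoise task, the plum task. That's 4 tasks.
With 4 mandatory successors out of 6 tasks total, the latest slot for the teal task is 6−4 = 2, and it's reachable by doing all non-successors before the teal task.

2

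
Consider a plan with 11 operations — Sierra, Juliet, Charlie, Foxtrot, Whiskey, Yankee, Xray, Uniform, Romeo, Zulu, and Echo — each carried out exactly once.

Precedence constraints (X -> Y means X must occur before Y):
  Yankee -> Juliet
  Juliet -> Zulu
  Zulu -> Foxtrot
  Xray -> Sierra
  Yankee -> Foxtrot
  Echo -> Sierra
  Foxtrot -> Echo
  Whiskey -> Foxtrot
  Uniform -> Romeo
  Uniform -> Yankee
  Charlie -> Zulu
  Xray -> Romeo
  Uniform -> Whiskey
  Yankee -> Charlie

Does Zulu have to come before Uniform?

The constraints actually force Uniform before Zulu (via Uniform → Yankee → Juliet → Zulu), not the other way around.
So Zulu never precedes Uniform.

No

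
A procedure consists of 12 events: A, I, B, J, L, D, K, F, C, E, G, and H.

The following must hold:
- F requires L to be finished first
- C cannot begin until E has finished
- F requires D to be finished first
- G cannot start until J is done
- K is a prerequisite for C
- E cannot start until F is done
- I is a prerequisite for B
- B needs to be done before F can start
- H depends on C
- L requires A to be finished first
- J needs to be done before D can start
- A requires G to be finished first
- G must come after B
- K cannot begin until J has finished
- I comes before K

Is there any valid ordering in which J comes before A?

J is actually forced before A by the constraints, so certainly some valid ordering has J first.

Yes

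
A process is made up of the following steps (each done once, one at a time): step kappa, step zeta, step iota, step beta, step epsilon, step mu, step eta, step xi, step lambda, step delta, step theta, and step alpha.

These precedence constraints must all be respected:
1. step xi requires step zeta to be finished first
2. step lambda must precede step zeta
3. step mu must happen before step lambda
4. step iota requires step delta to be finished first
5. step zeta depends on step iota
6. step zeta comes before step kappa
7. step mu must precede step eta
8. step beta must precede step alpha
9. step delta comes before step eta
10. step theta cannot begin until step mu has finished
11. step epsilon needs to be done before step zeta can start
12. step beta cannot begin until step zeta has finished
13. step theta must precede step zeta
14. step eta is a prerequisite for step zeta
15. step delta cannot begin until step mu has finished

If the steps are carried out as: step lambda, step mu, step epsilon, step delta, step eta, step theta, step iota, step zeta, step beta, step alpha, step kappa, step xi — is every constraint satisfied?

No

In the proposed order, step lambda appears before step mu.
But one of the constraints requires step mu before step lambda, so this ordering violates it.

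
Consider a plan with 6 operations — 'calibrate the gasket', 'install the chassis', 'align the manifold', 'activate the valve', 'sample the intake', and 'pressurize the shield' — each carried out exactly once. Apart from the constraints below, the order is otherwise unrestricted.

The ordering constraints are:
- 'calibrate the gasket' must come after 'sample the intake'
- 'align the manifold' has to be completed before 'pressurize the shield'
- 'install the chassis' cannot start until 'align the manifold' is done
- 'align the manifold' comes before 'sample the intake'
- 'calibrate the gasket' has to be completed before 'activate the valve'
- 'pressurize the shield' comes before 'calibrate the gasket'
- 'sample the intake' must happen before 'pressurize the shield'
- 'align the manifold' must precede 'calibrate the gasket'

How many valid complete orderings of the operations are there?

5

'align the manifold' is the only operation with nothing required before it, so every ordering starts there.
Systematically extending each partial ordering one operation at a time and counting, there are 5 complete orderings.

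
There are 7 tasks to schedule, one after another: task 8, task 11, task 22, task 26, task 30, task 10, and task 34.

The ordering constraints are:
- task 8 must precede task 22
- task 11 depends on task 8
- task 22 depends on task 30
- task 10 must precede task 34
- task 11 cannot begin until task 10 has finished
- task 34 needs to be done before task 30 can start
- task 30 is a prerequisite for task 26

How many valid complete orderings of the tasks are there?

36

2 tasks have no prerequisites (task 8, task 10), so any of them could come first.
Enumerating by repeatedly choosing an available task (one whose prerequisites are all placed) gives 36 distinct complete orderings.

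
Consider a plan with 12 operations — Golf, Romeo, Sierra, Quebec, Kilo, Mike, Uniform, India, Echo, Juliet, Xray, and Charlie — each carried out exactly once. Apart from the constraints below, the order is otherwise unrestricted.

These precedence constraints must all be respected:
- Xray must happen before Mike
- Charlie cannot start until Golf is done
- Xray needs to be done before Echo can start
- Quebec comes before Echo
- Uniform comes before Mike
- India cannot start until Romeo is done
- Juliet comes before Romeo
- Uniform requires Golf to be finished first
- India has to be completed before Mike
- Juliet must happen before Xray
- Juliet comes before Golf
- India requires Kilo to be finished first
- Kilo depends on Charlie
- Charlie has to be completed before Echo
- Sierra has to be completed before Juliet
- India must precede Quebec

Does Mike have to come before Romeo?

The constraints actually force Romeo before Mike (via Romeo → India → Mike), not the other way around.
So Mike never precedes Romeo.

No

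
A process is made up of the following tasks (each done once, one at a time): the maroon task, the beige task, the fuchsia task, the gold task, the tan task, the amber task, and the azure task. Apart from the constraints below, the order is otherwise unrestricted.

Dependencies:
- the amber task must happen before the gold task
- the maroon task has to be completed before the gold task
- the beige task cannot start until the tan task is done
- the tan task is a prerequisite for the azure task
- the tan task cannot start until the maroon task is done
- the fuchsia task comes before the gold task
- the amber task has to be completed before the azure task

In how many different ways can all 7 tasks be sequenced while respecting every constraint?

113

The tasks with no prerequisites are the maroon task, the fuchsia task, the amber task; any of them can be placed first.
Enumerating by repeatedly choosing an available task (one whose prerequisites are all placed) gives 113 distinct complete orderings.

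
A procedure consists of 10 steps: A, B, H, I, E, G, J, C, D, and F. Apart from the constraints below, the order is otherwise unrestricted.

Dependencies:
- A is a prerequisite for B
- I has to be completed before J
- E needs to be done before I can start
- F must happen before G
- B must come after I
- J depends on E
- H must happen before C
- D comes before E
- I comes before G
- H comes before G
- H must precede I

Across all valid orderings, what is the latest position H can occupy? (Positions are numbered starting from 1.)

Every step that must follow H has to come after it. Tracing all chains starting from H, those steps are: B, I, G, J, C — 5 in total.
So at least 5 steps follow H, putting H no later than position 5. That position is achievable by scheduling everything else first.

5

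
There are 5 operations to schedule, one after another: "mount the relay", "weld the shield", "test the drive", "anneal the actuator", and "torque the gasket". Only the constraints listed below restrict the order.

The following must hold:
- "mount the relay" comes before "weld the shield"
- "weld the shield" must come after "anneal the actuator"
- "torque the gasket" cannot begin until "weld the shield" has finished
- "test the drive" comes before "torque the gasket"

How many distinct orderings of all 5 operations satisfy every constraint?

3 operations have no prerequisites ("mount the relay", "test the drive", "anneal the actuator"), so any of them could come first.
Counting all ways to extend the partial order to a total order gives 8.

8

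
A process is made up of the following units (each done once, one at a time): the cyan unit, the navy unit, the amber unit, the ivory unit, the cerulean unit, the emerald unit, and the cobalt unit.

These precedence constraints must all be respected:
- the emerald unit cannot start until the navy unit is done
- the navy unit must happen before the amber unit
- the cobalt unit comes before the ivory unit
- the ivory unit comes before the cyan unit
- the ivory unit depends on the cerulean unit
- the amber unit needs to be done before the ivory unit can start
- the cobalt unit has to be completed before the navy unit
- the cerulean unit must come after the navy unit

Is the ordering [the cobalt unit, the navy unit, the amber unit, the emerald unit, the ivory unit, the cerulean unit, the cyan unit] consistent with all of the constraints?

The sequence places the ivory unit ahead of the cerulean unit.
Since the cerulean unit is required before the ivory unit, the ordering is invalid.

No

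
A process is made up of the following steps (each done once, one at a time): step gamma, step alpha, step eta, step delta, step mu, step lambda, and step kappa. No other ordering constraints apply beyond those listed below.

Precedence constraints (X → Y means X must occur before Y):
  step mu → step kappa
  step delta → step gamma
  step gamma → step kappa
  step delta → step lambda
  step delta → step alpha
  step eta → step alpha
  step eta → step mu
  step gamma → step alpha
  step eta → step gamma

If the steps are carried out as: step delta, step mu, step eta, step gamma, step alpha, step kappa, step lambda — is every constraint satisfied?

No

The sequence places step mu ahead of step eta.
But one of the constraints requires step eta before step mu, so this ordering violates it.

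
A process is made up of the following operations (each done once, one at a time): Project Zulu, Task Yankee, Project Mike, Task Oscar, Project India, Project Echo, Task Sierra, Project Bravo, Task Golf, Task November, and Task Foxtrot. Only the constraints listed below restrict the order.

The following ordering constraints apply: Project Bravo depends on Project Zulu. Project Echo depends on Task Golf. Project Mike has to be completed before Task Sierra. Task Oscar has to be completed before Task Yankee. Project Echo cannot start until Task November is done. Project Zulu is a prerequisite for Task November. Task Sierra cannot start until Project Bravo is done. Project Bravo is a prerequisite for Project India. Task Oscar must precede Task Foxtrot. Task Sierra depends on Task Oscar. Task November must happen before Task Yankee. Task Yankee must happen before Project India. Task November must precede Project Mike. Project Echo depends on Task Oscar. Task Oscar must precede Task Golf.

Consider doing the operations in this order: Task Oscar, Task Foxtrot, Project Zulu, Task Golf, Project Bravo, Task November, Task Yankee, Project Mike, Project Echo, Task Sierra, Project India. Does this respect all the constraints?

Yes

Checking each listed constraint against this order: for instance, Task Oscar is in position 1 and Task Sierra in position 10, so that constraint holds — and the remaining constraints check out the same way.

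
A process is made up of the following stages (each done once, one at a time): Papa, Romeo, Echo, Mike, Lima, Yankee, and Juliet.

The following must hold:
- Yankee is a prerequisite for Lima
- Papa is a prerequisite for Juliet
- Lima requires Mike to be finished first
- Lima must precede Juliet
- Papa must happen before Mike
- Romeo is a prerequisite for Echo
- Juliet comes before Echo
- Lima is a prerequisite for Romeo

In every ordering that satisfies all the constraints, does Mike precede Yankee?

No

Nothing in the constraints links Mike and Yankee; they are unordered relative to each other.
So Mike can come before Yankee or after — it is not forced.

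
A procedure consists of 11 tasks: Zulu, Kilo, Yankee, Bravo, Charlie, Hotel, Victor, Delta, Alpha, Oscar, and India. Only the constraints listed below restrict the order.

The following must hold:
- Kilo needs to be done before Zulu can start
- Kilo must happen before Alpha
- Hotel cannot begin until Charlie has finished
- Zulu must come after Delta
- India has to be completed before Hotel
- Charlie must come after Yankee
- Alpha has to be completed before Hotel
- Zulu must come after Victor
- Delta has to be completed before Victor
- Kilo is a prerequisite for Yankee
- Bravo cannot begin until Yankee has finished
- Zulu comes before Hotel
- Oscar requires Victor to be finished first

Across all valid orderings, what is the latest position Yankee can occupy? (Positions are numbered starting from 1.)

The tasks that are forced after Yankee, directly or by a chain of constraints, are Bravo, Charlie, Hotel. That's 3 tasks.
With 3 mandatory successors out of 11 tasks total, the latest slot for Yankee is 11−3 = 8, and it's reachable by doing all non-successors before Yankee.

8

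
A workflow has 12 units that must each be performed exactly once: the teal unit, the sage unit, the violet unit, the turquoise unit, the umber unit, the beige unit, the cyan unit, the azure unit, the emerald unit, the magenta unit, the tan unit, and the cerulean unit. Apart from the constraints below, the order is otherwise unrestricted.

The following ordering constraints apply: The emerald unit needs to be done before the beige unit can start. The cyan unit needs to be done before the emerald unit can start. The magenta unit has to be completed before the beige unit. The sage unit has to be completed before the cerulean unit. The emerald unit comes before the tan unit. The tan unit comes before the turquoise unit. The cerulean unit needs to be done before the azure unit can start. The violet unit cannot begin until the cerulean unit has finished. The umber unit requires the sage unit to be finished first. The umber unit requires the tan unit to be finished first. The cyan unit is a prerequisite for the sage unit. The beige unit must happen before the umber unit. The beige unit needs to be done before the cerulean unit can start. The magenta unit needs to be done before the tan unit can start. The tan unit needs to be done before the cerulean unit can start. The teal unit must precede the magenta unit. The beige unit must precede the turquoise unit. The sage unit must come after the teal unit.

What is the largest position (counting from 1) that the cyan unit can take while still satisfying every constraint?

Every unit that must follow the cyan unit has to come after it. Tracing all chains starting from the cyan unit, those units are: the sage unit, the violet unit, the turquoise unit, the umber unit, the beige unit, the azure unit, the emerald unit, the tan unit, the cerulean unit — 9 in total.
So at least 9 units follow the cyan unit, putting the cyan unit no later than position 3. That position is achievable by scheduling everything else first.

3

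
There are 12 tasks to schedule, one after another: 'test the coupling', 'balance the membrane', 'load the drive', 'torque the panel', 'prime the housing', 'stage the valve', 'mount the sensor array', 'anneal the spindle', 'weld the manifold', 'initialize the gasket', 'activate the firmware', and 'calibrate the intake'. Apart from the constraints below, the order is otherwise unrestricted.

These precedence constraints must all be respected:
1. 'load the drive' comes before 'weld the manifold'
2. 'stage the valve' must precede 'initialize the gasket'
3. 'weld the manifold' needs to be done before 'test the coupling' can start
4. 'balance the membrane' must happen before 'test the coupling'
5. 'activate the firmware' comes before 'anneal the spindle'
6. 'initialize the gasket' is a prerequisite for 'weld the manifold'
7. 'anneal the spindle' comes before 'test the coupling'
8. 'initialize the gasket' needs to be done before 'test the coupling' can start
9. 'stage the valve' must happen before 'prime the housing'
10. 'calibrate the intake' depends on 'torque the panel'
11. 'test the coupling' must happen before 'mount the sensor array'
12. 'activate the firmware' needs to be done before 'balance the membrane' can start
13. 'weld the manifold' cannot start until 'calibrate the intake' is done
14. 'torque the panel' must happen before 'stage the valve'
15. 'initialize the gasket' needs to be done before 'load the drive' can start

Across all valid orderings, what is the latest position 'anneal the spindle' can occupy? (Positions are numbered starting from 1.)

The tasks that are forced after 'anneal the spindle', directly or by a chain of constraints, are 'test the coupling', 'mount the sensor array'. That's 2 tasks.
So at least 2 tasks follow 'anneal the spindle', putting 'anneal the spindle' no later than position 10. That position is achievable by scheduling everything else first.

10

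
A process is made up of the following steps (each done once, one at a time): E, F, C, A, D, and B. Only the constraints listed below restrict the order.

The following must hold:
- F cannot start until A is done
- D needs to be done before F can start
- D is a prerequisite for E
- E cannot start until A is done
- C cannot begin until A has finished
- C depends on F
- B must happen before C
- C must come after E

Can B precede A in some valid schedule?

No chain of constraints runs from A to B, so A is not required to come first.
So a valid ordering placing B earlier than A exists.

Yes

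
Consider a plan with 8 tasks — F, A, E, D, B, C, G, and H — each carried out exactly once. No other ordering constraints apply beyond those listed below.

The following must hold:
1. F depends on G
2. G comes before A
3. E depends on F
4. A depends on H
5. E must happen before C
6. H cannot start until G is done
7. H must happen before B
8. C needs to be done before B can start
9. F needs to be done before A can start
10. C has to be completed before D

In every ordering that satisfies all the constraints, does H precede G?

No

The constraints actually force G before H (via G → H), not the other way around.
So H does not have to come before G — it cannot.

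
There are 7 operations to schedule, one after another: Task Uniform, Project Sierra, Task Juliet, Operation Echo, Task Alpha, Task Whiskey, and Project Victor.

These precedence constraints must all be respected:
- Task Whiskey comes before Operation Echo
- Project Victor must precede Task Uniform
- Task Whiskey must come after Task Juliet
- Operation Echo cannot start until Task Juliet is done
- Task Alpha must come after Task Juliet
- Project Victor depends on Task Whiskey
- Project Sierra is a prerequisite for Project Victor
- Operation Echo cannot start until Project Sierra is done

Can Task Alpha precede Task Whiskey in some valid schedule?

No chain of constraints runs from Task Whiskey to Task Alpha, so Task Whiskey is not required to come first.
So a valid ordering placing Task Alpha earlier than Task Whiskey exists.

Yes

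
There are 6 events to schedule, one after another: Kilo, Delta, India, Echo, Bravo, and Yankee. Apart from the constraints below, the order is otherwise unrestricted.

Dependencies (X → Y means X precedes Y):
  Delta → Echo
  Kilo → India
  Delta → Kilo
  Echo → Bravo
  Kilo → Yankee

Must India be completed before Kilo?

The constraints actually force Kilo before India (via Kilo → India), not the other way around.
So India never precedes Kilo.

No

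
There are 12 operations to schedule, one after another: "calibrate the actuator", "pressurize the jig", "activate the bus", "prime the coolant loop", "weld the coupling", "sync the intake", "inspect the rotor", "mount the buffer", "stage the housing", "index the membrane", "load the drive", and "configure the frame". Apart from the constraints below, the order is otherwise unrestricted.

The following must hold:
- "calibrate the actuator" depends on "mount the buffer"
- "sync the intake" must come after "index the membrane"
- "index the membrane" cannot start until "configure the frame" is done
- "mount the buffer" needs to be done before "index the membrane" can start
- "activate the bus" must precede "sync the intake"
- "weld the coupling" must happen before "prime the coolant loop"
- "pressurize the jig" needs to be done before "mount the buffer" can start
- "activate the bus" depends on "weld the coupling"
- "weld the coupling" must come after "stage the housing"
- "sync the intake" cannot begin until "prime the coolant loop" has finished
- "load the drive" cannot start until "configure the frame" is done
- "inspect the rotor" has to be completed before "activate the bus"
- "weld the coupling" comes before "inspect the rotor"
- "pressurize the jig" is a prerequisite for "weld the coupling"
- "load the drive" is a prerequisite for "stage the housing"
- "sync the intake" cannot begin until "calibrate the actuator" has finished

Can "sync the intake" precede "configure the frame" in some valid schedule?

No

The constraints give a chain "configure the frame" → "index the membrane" → "sync the intake", which forces "configure the frame" before "sync the intake".
Hence "sync the intake" can never be scheduled before "configure the frame".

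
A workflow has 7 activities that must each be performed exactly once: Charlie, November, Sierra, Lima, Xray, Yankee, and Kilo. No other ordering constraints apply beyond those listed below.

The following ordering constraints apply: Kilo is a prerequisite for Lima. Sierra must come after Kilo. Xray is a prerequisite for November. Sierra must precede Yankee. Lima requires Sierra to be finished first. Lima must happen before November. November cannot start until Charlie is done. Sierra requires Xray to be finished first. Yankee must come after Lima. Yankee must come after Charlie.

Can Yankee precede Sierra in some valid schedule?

No

The constraints give a chain Sierra → Yankee, which forces Sierra before Yankee.
Hence Yankee can never be scheduled before Sierra.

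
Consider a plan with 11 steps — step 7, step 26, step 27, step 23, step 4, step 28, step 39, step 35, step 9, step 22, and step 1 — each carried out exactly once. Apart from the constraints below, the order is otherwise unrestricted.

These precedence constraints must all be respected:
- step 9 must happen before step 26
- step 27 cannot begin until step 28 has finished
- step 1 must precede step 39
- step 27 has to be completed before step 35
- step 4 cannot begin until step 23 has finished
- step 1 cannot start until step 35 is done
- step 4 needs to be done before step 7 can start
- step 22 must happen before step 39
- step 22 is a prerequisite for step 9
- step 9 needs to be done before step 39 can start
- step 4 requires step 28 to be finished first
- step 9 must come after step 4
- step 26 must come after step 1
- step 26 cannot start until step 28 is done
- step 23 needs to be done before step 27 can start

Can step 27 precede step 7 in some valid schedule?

Yes

Nothing in the constraints forces step 7 before step 27 — there is no chain from step 7 to step 27.
That means at least one valid schedule has step 27 before step 7.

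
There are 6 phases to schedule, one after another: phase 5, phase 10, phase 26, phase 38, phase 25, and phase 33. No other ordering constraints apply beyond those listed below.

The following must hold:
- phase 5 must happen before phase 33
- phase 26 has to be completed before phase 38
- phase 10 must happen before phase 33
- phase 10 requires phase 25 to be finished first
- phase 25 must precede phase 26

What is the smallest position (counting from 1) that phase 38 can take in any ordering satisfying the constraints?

Every phase that must precede phase 38 has to come before it. Tracing all chains that end at phase 38, those phases are: phase 26, phase 25 — 2 in total.
With 2 mandatory predecessors, the earliest phase 38 can sit is position 2+1 = 3, and placing just those 2 first achieves it.

3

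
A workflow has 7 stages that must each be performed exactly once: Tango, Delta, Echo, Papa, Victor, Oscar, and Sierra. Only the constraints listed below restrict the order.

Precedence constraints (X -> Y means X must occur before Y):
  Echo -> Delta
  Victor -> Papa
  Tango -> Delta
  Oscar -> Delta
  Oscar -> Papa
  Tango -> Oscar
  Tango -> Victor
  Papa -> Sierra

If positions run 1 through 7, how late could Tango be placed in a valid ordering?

The stages that are forced after Tango, directly or by a chain of constraints, are Delta, Papa, Victor, Oscar, Sierra. That's 5 stages.
So at least 5 stages follow Tango, putting Tango no later than position 2. That position is achievable by scheduling everything else first.

2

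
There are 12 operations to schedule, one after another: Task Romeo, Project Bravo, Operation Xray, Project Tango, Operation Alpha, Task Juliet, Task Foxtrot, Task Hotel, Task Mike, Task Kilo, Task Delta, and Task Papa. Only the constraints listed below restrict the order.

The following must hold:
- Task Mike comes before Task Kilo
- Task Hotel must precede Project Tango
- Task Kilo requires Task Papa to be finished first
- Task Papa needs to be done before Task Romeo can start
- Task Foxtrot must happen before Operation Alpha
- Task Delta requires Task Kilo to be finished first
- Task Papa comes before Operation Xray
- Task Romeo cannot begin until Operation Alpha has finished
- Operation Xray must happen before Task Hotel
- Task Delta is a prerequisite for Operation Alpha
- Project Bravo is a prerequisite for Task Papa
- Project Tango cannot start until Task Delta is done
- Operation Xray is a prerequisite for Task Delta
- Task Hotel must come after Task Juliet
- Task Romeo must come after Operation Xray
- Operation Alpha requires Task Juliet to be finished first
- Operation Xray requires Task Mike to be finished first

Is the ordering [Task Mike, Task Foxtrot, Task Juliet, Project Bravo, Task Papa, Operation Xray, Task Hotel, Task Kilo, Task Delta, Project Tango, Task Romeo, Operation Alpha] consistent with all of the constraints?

The sequence places Task Romeo ahead of Operation Alpha.
Since Operation Alpha is required before Task Romeo, the ordering is invalid.

No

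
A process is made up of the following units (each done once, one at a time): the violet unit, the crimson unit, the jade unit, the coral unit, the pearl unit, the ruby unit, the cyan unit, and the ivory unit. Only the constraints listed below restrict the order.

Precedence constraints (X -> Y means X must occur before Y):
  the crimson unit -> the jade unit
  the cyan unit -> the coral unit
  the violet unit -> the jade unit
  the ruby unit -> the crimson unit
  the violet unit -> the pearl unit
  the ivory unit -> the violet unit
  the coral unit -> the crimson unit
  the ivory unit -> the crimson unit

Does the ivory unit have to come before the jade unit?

Yes

There is a constraint chain the ivory unit → the violet unit → the jade unit.
So the ivory unit must precede the jade unit in any valid ordering.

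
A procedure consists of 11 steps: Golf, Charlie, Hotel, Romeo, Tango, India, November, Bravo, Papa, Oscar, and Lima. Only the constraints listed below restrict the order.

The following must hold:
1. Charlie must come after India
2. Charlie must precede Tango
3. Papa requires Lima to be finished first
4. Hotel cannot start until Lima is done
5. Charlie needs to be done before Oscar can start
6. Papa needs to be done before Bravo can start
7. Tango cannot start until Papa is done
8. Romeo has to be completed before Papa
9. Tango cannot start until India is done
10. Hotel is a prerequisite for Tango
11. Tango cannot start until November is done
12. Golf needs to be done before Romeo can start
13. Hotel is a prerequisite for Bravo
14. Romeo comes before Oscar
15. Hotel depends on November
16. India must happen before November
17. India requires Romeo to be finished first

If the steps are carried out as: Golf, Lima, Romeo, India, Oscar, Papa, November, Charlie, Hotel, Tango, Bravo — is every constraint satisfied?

Here Charlie comes after Oscar.
That contradicts the constraint that Charlie must precede Oscar.

No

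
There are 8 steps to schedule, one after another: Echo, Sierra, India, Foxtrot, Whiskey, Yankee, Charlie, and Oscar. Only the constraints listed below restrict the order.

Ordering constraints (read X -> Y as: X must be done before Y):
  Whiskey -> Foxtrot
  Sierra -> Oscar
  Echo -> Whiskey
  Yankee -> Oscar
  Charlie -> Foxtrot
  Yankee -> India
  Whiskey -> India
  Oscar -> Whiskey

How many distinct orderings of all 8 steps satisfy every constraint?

4 steps have no prerequisites (Echo, Sierra, Yankee, Charlie), so any of them could come first.
Systematically extending each partial ordering one step at a time and counting, there are 104 complete orderings.

104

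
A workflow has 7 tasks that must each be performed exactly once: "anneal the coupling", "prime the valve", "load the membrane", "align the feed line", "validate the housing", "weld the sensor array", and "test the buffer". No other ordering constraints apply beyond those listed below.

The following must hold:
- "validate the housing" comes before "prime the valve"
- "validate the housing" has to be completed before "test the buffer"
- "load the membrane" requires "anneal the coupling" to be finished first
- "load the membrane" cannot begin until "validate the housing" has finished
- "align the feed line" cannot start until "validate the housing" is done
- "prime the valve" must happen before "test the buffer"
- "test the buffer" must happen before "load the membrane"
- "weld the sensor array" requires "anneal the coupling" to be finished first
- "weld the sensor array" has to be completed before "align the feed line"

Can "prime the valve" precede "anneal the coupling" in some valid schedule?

Yes

Nothing in the constraints forces "anneal the coupling" before "prime the valve" — there is no chain from "anneal the coupling" to "prime the valve".
So a valid ordering placing "prime the valve" earlier than "anneal the coupling" exists.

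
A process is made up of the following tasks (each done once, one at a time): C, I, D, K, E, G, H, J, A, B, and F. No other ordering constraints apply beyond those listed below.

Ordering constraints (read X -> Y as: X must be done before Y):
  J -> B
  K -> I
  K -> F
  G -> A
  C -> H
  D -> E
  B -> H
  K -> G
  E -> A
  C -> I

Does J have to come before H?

There is a constraint chain J → B → H.
Hence J necessarily comes before H.

Yes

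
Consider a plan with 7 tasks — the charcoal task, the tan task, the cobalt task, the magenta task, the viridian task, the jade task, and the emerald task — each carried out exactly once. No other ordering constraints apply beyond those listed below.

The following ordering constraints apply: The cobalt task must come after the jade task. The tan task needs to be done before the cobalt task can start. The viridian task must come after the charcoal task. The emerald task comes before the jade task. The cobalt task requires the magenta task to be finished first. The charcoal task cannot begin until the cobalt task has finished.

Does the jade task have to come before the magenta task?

No chain of constraints connects the jade task to the magenta task in either direction.
A valid ordering placing the magenta task before the jade task exists, so the answer is no.

No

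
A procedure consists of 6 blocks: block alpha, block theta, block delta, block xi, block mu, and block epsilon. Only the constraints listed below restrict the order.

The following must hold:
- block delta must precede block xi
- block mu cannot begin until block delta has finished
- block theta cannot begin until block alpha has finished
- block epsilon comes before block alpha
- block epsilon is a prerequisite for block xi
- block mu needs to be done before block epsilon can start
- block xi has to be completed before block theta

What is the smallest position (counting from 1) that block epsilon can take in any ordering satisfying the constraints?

3

Working backwards through the constraints from block epsilon, its full set of required predecessors is block delta, block mu — 2 of them.
So at minimum 2 blocks come before block epsilon, putting block epsilon no earlier than position 3. That position is achievable by scheduling exactly those predecessors first.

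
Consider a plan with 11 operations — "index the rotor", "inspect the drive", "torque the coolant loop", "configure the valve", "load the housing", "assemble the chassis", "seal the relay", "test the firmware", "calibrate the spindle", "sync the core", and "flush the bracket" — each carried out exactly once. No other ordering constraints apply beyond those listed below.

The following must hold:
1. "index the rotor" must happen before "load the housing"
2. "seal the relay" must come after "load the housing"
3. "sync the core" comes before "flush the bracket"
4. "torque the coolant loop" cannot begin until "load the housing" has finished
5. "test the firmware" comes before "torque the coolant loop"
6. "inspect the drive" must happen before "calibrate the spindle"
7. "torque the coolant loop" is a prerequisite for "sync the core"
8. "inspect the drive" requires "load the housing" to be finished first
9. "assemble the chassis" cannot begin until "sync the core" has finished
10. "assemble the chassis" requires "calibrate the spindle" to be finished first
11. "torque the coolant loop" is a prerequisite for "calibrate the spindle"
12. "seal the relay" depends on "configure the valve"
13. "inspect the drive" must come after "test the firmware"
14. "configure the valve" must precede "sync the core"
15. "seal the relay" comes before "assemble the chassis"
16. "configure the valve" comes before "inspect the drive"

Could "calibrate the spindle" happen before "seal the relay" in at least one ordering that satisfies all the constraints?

No chain of constraints runs from "seal the relay" to "calibrate the spindle", so "seal the relay" is not required to come first.
That means at least one valid schedule has "calibrate the spindle" before "seal the relay".

Yes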